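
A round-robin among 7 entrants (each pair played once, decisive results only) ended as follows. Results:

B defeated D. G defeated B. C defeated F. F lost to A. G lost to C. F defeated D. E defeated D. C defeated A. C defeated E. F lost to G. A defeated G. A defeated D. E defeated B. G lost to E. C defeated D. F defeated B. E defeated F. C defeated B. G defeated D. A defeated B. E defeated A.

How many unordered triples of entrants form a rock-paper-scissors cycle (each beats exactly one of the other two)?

Win totals: A 4, B 1, C 6, D 0, E 5, F 2, G 3.
An entrant with w wins dominates both others in C(w,2) triples; summing gives 6 + 0 + 15 + 0 + 10 + 1 + 3 = 35 transitive triples.
Total triples C(7,3) = 35, so cyclic triples = 35 − 35 = 0.

0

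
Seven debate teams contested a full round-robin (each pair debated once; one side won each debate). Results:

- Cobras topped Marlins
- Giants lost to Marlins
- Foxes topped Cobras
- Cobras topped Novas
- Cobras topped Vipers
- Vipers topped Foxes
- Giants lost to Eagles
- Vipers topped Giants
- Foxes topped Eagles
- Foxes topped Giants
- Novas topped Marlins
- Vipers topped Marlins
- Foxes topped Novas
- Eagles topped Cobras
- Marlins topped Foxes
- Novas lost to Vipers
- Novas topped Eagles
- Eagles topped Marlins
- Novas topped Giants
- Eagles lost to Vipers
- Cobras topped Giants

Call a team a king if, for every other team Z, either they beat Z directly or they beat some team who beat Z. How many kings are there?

Foxes reaches everyone (king).
Novas cannot reach Vipers in two steps.
Vipers reaches everyone (king).
Marlins cannot reach Vipers in two steps.
Eagles reaches everyone (king).
Cobras reaches everyone (king).
Giants cannot reach Foxes, Novas, Vipers, Marlins, Eagles, Cobras in two steps.
Kings: Foxes, Vipers, Eagles, Cobras — 4.

4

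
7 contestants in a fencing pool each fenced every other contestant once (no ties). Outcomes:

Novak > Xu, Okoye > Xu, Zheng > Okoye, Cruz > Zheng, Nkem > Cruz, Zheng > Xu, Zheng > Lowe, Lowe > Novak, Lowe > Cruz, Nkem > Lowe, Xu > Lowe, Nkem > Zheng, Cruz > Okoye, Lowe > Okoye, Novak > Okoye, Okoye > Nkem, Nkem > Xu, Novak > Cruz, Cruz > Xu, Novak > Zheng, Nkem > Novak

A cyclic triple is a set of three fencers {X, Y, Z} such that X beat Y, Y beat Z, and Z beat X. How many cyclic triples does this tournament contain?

Win totals: Cruz 3, Zheng 3, Okoye 2, Lowe 3, Xu 1, Nkem 5, Novak 4.
A fencer with w wins dominates both others in C(w,2) triples; summing gives 3 + 3 + 1 + 3 + 0 + 10 + 6 = 26 transitive triples.
Total triples C(7,3) = 35, so cyclic triples = 35 − 26 = 9.

9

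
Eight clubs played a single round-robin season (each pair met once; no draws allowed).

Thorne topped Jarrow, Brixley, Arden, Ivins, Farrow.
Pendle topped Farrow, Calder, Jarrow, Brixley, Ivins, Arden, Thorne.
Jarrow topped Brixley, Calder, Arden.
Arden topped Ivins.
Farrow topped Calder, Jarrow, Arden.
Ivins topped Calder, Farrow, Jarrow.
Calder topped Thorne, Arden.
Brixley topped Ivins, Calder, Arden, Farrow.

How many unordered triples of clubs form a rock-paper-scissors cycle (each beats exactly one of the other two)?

Win totals: Brixley 4, Ivins 3, Jarrow 3, Farrow 3, Calder 2, Thorne 5, Arden 1, Pendle 7.
A club with w wins dominates both others in C(w,2) triples; summing gives 6 + 3 + 3 + 3 + 1 + 10 + 0 + 21 = 47 transitive triples.
Total triples C(8,3) = 56, so cyclic triples = 56 − 47 = 9.

9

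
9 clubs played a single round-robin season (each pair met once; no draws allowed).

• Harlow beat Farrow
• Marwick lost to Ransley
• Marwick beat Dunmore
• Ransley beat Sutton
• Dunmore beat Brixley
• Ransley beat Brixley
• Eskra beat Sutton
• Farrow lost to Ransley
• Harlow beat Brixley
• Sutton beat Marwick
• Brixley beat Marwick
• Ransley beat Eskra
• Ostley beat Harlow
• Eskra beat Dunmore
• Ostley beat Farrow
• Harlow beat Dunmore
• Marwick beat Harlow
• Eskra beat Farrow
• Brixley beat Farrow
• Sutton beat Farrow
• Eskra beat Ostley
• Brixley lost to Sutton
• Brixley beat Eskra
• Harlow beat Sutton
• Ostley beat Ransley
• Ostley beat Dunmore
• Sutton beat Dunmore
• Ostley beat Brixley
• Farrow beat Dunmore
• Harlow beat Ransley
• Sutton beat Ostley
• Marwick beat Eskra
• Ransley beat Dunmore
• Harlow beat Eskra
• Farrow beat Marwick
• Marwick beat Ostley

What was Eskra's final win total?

4

Eskra's results: beat Sutton, Ostley, Farrow, Dunmore; lost to Brixley, Harlow, Ransley, Marwick.
That is 4 wins.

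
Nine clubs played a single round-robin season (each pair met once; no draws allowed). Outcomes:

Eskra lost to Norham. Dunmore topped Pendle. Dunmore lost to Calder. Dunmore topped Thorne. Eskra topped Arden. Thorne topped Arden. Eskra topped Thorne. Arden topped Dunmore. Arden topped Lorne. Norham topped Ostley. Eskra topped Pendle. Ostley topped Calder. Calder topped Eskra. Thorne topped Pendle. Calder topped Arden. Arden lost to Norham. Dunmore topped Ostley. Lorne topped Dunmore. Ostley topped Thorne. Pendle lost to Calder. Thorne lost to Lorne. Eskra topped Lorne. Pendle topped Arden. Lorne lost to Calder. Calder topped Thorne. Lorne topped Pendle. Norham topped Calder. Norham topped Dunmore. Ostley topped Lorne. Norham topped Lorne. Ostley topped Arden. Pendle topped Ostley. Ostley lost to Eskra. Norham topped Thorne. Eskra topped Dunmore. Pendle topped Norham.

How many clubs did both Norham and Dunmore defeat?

Norham beat: Ostley, Calder, Lorne, Dunmore, Thorne, Arden, Eskra.
Dunmore beat: Ostley, Thorne, Pendle.
Both beat: Ostley, Thorne — 2.

2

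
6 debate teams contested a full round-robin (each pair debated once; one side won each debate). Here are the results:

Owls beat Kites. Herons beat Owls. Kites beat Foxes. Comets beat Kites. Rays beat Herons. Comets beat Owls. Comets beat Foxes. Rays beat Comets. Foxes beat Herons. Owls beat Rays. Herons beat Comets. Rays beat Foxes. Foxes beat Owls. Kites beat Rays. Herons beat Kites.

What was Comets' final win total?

3

Comets' results: beat Kites, Owls, Foxes; lost to Herons, Rays.
That is 3 wins.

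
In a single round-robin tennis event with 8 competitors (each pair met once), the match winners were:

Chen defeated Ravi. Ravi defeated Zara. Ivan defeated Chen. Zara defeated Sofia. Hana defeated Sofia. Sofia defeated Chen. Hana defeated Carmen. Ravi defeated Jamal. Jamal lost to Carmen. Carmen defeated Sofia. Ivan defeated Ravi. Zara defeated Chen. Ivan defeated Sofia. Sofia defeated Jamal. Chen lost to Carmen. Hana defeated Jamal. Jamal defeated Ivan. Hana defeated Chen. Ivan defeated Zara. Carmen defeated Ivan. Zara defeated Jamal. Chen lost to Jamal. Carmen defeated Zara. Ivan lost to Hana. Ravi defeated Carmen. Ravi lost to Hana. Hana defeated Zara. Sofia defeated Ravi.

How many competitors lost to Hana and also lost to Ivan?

Hana beat: Zara, Ravi, Ivan, Chen, Jamal, Sofia, Carmen.
Ivan beat: Zara, Ravi, Chen, Sofia.
Both beat: Zara, Ravi, Chen, Sofia — 4.

4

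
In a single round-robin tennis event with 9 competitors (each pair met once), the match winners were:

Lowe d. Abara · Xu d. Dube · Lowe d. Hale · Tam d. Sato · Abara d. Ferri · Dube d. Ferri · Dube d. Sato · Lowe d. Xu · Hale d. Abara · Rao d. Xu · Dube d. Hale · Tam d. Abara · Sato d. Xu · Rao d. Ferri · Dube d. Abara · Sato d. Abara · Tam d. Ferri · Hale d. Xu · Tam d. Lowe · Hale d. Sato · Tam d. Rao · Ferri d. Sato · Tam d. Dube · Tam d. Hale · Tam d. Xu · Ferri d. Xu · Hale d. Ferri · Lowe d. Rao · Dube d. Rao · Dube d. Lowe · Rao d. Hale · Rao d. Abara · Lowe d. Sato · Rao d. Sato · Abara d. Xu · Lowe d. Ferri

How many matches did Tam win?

8

Tam's results: beat Lowe, Rao, Ferri, Dube, Sato, Hale, Xu, Abara; lost to no one.
That is 8 wins.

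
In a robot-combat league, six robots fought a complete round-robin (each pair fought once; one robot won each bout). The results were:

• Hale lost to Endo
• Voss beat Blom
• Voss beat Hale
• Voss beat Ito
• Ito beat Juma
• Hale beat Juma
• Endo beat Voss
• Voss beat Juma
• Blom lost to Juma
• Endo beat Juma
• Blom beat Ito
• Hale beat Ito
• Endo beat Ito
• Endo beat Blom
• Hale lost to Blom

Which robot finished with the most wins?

Endo

Win totals: Juma 1, Hale 2, Ito 1, Voss 4, Endo 5, Blom 2.
Endo leads with 5 wins (next highest: 4).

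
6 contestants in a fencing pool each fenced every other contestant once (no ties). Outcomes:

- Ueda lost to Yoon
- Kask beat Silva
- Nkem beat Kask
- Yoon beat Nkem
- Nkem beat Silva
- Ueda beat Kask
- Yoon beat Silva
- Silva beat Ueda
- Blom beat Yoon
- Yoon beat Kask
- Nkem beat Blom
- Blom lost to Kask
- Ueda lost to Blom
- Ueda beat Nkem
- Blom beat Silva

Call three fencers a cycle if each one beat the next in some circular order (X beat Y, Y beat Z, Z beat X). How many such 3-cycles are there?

Win totals: Ueda 2, Nkem 3, Blom 3, Kask 2, Silva 1, Yoon 4.
A fencer with w wins dominates both others in C(w,2) triples; summing gives 1 + 3 + 3 + 1 + 0 + 6 = 14 transitive triples.
Total triples C(6,3) = 20, so cyclic triples = 20 − 14 = 6.

6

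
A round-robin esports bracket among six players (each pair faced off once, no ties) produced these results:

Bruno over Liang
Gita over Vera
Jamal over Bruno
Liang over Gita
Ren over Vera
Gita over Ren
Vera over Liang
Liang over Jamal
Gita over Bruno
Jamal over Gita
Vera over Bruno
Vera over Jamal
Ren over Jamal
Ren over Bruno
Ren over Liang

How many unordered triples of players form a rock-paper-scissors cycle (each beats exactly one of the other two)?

Of the C(6,3) = 20 triples, the cyclic ones are: {Vera, Gita, Liang}; {Vera, Gita, Jamal}; {Gita, Liang, Bruno}; {Gita, Liang, Ren}; {Gita, Jamal, Ren}; {Liang, Jamal, Bruno}.
That is 6.

6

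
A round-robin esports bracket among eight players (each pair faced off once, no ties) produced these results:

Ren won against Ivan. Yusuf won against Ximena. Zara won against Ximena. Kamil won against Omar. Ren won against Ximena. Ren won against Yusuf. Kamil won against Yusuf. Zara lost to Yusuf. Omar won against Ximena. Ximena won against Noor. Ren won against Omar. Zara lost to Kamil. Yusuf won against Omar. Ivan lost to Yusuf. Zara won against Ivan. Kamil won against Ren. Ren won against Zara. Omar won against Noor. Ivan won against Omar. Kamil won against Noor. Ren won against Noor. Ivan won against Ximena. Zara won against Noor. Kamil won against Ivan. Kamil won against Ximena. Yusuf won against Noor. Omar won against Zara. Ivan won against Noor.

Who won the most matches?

Kamil

Win totals: Kamil 7, Omar 3, Noor 0, Ren 6, Yusuf 5, Zara 3, Ivan 3, Ximena 1.
Kamil leads with 7 wins (next highest: 6).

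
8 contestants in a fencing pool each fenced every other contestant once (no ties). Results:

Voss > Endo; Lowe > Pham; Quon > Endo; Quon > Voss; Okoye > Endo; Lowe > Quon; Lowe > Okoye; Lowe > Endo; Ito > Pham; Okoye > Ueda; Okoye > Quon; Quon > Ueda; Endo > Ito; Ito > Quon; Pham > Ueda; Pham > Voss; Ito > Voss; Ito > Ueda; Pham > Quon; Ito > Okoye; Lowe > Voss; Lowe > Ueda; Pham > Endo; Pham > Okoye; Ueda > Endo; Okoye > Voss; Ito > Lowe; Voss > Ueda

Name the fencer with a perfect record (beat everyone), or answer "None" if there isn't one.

None

Highest win total is Lowe with 6 (out of 7 possible).
Lowe lost to Ito, so no fencer went undefeated.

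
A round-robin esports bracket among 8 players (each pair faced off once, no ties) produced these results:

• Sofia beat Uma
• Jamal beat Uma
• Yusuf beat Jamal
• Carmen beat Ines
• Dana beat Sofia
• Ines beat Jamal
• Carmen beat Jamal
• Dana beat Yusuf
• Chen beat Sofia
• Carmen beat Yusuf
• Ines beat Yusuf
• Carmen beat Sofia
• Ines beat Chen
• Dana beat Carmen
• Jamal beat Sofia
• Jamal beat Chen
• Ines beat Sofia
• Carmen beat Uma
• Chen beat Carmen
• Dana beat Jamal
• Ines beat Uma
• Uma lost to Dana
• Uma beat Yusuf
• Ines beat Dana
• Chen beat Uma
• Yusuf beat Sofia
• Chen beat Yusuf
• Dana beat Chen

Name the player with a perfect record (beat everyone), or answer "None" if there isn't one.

None

Highest win total is Ines with 6 (out of 7 possible).
Ines lost to Carmen, so no player went undefeated.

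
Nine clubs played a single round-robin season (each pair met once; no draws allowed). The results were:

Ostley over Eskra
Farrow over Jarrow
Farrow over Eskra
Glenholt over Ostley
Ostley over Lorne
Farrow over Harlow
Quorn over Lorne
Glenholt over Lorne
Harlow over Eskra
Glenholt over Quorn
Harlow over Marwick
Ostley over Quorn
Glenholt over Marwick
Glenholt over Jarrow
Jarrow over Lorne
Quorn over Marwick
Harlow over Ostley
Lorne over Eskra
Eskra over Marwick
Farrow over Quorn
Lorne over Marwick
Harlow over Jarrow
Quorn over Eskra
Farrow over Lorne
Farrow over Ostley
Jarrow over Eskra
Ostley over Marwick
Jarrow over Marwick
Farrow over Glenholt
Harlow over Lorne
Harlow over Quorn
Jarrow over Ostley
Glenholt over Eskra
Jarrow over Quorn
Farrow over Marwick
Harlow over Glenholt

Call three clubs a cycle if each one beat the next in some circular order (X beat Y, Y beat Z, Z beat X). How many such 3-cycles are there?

Win totals: Harlow 7, Quorn 3, Farrow 8, Glenholt 6, Marwick 0, Ostley 4, Lorne 2, Eskra 1, Jarrow 5.
A club with w wins dominates both others in C(w,2) triples; summing gives 21 + 3 + 28 + 15 + 0 + 6 + 1 + 0 + 10 = 84 transitive triples.
Total triples C(9,3) = 84, so cyclic triples = 84 − 84 = 0.

0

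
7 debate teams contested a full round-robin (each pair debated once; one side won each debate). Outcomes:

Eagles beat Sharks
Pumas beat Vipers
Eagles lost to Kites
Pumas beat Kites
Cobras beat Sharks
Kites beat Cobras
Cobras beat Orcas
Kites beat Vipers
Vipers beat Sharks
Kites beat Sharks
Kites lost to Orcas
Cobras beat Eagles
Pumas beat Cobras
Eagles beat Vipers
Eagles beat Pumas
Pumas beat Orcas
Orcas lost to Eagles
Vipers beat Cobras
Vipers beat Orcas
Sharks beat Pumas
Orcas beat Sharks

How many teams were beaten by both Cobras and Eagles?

2

Cobras beat: Eagles, Sharks, Orcas.
Eagles beat: Pumas, Sharks, Orcas, Vipers.
Both beat: Sharks, Orcas — 2.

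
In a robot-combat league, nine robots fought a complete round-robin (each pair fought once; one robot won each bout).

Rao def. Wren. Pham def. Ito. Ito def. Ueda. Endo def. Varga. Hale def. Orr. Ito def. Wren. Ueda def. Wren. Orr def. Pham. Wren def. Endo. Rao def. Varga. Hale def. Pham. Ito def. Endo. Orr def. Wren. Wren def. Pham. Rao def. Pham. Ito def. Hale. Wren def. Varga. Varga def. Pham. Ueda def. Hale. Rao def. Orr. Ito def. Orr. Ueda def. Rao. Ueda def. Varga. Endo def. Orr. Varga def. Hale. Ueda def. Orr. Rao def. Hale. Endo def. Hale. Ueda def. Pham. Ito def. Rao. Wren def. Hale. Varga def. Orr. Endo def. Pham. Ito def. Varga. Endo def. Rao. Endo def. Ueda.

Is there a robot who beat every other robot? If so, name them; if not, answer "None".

None

Highest win total is Ito with 7 (out of 8 possible).
Ito lost to Pham, so no robot went undefeated.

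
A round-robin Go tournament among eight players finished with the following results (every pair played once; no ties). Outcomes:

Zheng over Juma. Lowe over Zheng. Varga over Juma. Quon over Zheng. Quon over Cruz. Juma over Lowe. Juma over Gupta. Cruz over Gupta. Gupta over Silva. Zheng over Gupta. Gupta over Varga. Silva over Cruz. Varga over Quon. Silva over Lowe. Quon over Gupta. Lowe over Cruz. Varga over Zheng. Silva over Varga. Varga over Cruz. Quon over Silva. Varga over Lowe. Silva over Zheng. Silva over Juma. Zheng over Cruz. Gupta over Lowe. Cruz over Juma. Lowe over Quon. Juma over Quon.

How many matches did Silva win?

Silva's results: beat Zheng, Juma, Lowe, Varga, Cruz; lost to Quon, Gupta.
That is 5 wins.

5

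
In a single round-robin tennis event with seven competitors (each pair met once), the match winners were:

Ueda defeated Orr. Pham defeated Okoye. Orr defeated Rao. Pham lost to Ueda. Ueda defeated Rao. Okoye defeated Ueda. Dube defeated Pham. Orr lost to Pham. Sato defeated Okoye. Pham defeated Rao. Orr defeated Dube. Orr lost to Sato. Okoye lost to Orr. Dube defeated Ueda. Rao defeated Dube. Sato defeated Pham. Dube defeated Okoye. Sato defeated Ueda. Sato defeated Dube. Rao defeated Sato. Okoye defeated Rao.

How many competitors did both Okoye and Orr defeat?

1

Okoye beat: Ueda, Rao.
Orr beat: Okoye, Dube, Rao.
Both beat: Rao — 1.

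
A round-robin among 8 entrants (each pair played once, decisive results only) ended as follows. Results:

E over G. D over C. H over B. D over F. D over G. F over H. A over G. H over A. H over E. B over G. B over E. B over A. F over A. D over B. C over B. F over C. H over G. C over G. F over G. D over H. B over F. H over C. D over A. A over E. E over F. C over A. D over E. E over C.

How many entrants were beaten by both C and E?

1

C beat: A, B, G.
E beat: C, F, G.
Both beat: G — 1.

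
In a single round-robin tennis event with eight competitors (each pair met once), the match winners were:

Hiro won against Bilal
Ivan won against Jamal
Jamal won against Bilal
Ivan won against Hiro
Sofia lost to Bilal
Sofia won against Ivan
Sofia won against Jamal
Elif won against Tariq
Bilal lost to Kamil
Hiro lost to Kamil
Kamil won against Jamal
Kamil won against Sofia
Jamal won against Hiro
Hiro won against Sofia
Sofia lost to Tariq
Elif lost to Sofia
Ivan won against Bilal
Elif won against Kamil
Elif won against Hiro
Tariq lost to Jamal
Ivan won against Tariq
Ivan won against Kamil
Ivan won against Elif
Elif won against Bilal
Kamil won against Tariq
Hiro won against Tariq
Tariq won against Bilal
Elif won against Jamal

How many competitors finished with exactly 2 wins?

1

Win totals: Elif 5, Jamal 3, Hiro 3, Kamil 5, Ivan 6, Tariq 2, Bilal 1, Sofia 3.
Exactly 2: Tariq — 1 competitor.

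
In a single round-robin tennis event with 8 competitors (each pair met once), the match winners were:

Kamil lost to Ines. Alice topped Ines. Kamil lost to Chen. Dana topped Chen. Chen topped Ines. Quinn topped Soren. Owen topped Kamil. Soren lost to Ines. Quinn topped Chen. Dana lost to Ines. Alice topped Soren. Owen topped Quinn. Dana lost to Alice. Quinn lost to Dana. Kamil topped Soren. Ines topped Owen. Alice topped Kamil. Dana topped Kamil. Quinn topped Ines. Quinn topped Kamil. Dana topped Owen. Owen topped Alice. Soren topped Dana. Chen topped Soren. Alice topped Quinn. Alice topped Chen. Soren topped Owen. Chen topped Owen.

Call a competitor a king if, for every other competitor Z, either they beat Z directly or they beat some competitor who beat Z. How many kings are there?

Chen reaches everyone (king).
Dana reaches everyone (king).
Alice reaches everyone (king).
Soren cannot reach Ines in two steps.
Owen reaches everyone (king).
Ines reaches everyone (king).
Quinn cannot reach Alice in two steps.
Kamil cannot reach Chen, Alice, Ines, Quinn in two steps.
Kings: Chen, Dana, Alice, Owen, Ines — 5.

5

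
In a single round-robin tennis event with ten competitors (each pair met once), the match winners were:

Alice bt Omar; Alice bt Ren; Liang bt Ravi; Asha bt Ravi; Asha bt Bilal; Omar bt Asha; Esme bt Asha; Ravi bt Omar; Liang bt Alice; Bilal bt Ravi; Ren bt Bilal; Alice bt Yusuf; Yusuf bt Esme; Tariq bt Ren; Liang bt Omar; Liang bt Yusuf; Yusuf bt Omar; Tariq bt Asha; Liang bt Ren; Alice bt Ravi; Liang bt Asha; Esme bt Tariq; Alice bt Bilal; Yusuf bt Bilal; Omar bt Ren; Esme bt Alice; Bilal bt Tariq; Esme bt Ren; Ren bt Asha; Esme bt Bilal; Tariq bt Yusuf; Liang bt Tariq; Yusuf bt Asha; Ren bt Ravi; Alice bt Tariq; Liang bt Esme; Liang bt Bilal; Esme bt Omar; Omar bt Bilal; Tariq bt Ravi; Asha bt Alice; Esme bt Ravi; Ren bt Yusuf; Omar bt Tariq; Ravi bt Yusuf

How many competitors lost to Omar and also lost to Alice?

3

Omar beat: Asha, Bilal, Ren, Tariq.
Alice beat: Ravi, Bilal, Ren, Tariq, Omar, Yusuf.
Both beat: Bilal, Ren, Tariq — 3.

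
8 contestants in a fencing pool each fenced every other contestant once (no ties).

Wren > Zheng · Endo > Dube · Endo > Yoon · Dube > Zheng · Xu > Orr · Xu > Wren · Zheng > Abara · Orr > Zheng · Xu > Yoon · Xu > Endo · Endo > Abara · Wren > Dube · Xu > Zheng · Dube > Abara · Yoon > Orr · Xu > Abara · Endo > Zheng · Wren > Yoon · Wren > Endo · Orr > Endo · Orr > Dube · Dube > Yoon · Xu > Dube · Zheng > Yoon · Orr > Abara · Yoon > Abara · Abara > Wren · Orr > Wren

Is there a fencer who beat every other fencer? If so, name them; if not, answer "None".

Xu

Xu has 7 wins out of 7 opponents — a perfect record.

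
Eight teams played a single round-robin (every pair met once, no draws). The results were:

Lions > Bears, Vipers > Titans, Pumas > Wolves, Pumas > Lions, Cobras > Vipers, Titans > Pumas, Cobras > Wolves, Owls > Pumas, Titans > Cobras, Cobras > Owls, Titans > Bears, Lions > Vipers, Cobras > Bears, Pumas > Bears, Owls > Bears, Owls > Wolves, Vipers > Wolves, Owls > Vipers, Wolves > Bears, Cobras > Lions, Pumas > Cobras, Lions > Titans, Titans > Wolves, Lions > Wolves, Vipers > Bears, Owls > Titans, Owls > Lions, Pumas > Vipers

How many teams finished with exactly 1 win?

1

Win totals: Cobras 5, Pumas 5, Vipers 3, Wolves 1, Bears 0, Titans 4, Owls 6, Lions 4.
Exactly 1: Wolves — 1 team.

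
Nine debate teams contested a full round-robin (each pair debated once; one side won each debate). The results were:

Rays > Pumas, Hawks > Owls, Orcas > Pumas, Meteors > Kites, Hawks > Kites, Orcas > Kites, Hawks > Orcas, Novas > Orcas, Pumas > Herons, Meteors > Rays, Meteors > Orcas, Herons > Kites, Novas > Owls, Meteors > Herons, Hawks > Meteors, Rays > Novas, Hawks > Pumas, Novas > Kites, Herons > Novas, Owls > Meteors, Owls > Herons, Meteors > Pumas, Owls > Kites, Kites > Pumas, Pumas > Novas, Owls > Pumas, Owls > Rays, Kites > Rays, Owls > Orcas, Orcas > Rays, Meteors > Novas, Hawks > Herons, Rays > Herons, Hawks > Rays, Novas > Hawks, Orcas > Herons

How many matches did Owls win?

6

Owls' results: beat Herons, Orcas, Pumas, Rays, Meteors, Kites; lost to Hawks, Novas.
That is 6 wins.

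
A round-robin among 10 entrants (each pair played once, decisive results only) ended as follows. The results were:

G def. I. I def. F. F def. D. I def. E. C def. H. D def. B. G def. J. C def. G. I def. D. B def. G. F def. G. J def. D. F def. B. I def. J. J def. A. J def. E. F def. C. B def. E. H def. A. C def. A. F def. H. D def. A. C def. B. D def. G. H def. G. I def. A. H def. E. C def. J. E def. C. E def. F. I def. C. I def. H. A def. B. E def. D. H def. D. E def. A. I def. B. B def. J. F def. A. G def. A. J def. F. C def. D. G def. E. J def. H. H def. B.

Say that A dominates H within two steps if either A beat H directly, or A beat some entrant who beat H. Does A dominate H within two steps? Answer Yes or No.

A did not beat H directly.
A beat B, but each of them lost to H. No two-step path.

No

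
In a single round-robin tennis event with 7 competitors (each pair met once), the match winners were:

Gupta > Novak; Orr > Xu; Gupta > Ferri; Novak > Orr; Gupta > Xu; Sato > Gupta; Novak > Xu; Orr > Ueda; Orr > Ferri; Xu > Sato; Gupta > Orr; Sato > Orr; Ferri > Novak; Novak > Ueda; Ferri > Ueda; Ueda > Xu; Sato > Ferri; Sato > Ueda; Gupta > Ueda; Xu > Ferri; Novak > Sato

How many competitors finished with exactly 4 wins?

2

Win totals: Sato 4, Orr 3, Ferri 2, Ueda 1, Novak 4, Xu 2, Gupta 5.
Exactly 4: Sato, Novak — 2 competitors.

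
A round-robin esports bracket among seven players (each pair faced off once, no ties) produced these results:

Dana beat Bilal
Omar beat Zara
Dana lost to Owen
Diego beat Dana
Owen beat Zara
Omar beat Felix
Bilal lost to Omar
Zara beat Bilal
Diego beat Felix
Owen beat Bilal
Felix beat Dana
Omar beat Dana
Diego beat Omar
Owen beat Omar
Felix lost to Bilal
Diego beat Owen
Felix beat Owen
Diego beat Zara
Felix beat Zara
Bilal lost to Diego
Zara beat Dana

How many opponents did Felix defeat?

3

Felix's results: beat Dana, Owen, Zara; lost to Bilal, Omar, Diego.
That is 3 wins.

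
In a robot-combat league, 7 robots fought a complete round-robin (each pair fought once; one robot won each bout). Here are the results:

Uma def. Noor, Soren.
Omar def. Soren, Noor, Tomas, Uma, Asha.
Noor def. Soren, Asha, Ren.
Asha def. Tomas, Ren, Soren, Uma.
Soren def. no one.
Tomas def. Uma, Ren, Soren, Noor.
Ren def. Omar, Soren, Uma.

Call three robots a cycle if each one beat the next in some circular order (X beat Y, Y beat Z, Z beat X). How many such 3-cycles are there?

Win totals: Uma 2, Tomas 4, Omar 5, Asha 4, Soren 0, Ren 3, Noor 3.
A robot with w wins dominates both others in C(w,2) triples; summing gives 1 + 6 + 10 + 6 + 0 + 3 + 3 = 29 transitive triples.
Total triples C(7,3) = 35, so cyclic triples = 35 − 29 = 6.

6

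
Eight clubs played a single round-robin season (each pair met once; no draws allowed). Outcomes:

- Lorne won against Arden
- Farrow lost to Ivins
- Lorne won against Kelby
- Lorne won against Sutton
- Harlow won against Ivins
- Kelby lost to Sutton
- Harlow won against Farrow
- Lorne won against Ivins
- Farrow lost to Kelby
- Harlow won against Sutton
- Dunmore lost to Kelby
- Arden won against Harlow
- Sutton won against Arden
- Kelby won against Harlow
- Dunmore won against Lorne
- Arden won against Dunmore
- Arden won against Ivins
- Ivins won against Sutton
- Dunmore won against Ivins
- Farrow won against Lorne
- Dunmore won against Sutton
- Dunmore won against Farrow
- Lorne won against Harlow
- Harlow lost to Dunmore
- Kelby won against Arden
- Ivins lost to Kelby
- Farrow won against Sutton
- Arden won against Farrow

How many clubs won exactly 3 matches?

1

Win totals: Lorne 5, Sutton 2, Dunmore 5, Arden 4, Farrow 2, Harlow 3, Ivins 2, Kelby 5.
Exactly 3: Harlow — 1 club.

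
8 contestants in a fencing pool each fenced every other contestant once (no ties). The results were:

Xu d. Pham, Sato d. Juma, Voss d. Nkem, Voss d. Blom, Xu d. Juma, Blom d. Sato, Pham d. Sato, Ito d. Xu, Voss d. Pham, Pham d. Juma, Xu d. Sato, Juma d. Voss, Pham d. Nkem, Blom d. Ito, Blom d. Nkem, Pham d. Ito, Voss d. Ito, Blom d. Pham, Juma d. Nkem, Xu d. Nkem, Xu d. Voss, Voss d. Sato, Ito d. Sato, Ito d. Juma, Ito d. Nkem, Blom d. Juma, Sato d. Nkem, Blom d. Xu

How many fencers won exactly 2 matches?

Win totals: Blom 6, Pham 4, Sato 2, Nkem 0, Xu 5, Juma 2, Ito 4, Voss 5.
Exactly 2: Sato, Juma — 2 fencers.

2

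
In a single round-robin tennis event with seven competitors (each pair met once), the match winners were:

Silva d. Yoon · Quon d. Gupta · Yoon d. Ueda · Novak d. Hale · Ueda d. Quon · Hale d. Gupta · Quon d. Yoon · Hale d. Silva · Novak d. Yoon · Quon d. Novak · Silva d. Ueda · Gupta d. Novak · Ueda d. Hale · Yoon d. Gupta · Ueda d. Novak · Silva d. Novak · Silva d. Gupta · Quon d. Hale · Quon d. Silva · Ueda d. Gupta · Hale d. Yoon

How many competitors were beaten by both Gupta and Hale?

0

Gupta beat: Novak.
Hale beat: Gupta, Silva, Yoon.
No one was beaten by both.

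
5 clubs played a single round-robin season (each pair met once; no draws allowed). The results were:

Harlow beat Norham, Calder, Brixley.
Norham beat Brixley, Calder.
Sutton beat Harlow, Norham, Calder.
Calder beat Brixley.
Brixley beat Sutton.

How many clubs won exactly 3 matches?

2

Win totals: Harlow 3, Calder 1, Sutton 3, Norham 2, Brixley 1.
Exactly 3: Harlow, Sutton — 2 clubs.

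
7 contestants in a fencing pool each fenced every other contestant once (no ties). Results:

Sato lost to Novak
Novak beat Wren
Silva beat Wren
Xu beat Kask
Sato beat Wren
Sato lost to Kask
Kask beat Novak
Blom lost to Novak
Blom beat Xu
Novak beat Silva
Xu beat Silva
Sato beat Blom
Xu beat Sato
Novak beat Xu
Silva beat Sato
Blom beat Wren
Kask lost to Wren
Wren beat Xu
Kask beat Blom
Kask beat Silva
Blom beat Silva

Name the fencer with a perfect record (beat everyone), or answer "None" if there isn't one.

None

Highest win total is Novak with 5 (out of 6 possible).
Novak lost to Kask, so no fencer went undefeated.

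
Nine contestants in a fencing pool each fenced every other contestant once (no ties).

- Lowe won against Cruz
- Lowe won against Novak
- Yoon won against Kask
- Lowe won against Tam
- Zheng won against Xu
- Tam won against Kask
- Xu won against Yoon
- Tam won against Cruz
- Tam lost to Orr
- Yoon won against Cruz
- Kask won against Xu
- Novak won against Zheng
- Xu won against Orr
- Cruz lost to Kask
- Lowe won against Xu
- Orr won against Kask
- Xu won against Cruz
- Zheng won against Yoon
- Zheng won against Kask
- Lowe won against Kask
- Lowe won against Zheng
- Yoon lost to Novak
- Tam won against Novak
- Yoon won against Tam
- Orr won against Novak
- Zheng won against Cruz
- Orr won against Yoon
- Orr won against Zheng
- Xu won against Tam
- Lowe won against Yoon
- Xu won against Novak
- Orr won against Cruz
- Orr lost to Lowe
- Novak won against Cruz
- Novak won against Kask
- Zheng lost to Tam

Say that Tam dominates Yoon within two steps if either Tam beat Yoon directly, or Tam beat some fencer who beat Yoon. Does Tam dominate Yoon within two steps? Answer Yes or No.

Tam did not beat Yoon directly.
Tam beat Zheng, Novak, Kask, Cruz. Of those, Zheng beat Yoon.

Yes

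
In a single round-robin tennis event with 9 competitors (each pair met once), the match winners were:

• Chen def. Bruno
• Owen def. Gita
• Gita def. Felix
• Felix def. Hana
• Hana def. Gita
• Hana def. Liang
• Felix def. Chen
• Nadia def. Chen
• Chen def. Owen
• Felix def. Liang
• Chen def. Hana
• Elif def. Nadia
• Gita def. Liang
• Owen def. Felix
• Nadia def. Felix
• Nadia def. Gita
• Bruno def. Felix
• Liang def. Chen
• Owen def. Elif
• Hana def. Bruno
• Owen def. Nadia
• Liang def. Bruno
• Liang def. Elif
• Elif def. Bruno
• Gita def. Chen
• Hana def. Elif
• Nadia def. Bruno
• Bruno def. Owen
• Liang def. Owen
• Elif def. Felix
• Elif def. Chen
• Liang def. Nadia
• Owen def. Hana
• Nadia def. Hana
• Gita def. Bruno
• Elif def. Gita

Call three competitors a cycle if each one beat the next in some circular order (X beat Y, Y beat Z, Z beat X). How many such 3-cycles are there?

Win totals: Bruno 2, Nadia 5, Gita 4, Chen 3, Elif 5, Hana 4, Felix 3, Owen 5, Liang 5.
A competitor with w wins dominates both others in C(w,2) triples; summing gives 1 + 10 + 6 + 3 + 10 + 6 + 3 + 10 + 10 = 59 transitive triples.
Total triples C(9,3) = 84, so cyclic triples = 84 − 59 = 25.

25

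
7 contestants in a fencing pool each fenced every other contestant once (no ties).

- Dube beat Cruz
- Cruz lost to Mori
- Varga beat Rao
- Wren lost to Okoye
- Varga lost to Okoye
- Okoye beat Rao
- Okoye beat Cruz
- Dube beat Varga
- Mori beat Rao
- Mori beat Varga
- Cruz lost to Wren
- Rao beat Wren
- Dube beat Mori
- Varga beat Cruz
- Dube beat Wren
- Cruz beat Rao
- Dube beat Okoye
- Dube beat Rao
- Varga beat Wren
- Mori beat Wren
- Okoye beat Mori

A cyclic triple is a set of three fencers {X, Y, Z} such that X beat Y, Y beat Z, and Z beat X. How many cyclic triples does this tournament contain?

Win totals: Okoye 5, Dube 6, Cruz 1, Mori 4, Rao 1, Wren 1, Varga 3.
A fencer with w wins dominates both others in C(w,2) triples; summing gives 10 + 15 + 0 + 6 + 0 + 0 + 3 = 34 transitive triples.
Total triples C(7,3) = 35, so cyclic triples = 35 − 34 = 1.

1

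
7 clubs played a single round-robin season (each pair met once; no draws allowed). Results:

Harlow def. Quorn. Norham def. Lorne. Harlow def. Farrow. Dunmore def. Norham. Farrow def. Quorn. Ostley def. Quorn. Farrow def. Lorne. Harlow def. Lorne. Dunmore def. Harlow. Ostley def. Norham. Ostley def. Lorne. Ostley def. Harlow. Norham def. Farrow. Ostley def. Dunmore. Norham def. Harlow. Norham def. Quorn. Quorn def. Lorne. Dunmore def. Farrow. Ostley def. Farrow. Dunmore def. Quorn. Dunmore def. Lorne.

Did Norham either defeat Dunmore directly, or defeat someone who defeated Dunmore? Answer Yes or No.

Norham did not beat Dunmore directly.
Norham beat Quorn, Farrow, Lorne, Harlow, but each of them lost to Dunmore. No two-step path.

No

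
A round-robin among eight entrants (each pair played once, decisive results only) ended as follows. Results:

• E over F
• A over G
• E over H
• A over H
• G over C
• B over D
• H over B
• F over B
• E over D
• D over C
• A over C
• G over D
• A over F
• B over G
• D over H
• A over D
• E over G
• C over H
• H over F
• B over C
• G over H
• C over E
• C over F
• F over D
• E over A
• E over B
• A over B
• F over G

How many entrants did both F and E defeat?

3

F beat: B, D, G.
E beat: A, B, D, F, G, H.
Both beat: B, D, G — 3.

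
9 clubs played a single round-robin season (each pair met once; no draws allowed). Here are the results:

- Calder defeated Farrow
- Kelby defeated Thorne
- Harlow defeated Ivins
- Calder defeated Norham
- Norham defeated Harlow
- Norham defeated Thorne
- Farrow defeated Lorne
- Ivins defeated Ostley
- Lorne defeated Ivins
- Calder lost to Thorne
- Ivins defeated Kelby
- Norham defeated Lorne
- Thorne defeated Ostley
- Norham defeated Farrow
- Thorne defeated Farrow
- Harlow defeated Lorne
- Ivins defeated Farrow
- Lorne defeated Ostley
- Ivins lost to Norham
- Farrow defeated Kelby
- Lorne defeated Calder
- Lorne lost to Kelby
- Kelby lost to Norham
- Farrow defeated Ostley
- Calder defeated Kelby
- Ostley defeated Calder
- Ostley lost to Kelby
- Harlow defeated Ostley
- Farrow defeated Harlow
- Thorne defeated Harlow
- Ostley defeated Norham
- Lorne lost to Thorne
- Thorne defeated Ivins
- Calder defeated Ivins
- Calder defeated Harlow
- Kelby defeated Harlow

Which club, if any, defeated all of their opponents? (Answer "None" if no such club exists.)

None

Highest win total is Thorne with 6 (out of 8 possible).
Thorne lost to Kelby, Norham, so no club went undefeated.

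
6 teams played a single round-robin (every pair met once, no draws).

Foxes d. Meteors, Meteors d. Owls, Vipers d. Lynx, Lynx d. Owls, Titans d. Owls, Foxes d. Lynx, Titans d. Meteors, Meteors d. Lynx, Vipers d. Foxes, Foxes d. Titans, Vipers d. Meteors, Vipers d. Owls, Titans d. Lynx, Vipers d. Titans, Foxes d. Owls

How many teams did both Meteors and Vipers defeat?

Meteors beat: Lynx, Owls.
Vipers beat: Lynx, Foxes, Titans, Meteors, Owls.
Both beat: Lynx, Owls — 2.

2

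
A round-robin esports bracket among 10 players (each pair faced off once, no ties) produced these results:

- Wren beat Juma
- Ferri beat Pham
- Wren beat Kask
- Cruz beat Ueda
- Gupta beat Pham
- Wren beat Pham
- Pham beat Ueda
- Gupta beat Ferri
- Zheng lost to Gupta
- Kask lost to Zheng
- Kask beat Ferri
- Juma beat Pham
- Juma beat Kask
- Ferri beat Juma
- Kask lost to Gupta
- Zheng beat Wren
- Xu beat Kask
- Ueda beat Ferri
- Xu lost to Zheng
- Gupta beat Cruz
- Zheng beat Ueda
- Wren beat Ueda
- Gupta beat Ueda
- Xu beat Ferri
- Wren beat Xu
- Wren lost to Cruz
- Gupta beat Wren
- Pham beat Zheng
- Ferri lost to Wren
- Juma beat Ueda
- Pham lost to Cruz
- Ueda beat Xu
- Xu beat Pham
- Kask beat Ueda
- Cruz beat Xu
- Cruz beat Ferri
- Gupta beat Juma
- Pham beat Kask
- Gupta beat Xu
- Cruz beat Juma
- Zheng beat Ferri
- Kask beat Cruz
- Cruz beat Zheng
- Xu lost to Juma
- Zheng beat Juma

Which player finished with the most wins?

Gupta

Win totals: Xu 3, Pham 3, Wren 6, Cruz 7, Kask 3, Ferri 2, Juma 4, Gupta 9, Ueda 2, Zheng 6.
Gupta leads with 9 wins (next highest: 7).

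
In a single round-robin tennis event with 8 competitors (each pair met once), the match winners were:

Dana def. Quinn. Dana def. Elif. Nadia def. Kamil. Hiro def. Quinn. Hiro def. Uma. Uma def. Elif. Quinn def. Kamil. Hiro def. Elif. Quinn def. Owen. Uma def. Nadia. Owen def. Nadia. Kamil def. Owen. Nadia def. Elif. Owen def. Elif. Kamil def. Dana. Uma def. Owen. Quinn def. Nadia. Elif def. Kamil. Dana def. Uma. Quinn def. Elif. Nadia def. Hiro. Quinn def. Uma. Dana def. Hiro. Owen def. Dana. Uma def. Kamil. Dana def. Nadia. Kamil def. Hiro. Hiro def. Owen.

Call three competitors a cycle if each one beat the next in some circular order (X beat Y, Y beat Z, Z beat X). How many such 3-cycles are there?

Win totals: Nadia 3, Uma 4, Kamil 3, Quinn 5, Dana 5, Elif 1, Owen 3, Hiro 4.
A competitor with w wins dominates both others in C(w,2) triples; summing gives 3 + 6 + 3 + 10 + 10 + 0 + 3 + 6 = 41 transitive triples.
Total triples C(8,3) = 56, so cyclic triples = 56 − 41 = 15.

15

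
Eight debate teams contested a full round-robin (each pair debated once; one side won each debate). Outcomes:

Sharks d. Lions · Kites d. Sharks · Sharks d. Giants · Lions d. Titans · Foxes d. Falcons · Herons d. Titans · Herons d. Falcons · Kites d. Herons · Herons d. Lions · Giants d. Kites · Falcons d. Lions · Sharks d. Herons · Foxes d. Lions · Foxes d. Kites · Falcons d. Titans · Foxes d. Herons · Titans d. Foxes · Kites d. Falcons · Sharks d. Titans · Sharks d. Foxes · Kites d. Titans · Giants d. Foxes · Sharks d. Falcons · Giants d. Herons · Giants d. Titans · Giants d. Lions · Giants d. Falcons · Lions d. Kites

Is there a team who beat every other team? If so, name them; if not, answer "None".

None

Highest win total is Sharks with 6 (out of 7 possible).
Sharks lost to Kites, so no team went undefeated.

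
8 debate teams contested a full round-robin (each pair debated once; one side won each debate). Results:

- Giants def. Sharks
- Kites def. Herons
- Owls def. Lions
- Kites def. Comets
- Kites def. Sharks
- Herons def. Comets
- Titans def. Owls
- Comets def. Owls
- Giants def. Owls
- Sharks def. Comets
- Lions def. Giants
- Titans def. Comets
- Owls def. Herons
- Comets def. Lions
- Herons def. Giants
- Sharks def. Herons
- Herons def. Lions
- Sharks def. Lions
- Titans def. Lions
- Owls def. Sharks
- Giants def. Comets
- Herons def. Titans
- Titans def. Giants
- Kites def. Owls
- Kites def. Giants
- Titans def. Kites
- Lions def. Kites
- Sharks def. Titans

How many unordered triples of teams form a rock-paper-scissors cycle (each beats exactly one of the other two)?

Win totals: Giants 3, Herons 4, Owls 3, Lions 2, Kites 5, Sharks 4, Titans 5, Comets 2.
A team with w wins dominates both others in C(w,2) triples; summing gives 3 + 6 + 3 + 1 + 10 + 6 + 10 + 1 = 40 transitive triples.
Total triples C(8,3) = 56, so cyclic triples = 56 − 40 = 16.

16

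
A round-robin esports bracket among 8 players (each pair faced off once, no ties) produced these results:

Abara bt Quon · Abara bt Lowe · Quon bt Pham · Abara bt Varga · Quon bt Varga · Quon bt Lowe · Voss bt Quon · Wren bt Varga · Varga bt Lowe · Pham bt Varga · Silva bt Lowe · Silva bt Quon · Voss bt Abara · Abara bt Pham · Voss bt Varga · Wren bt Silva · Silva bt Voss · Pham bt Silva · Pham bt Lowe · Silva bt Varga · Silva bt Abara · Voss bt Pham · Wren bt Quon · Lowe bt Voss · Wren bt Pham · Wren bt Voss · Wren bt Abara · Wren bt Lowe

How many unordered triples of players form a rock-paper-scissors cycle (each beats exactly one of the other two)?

Win totals: Silva 5, Quon 3, Pham 3, Voss 4, Lowe 1, Abara 4, Wren 7, Varga 1.
A player with w wins dominates both others in C(w,2) triples; summing gives 10 + 3 + 3 + 6 + 0 + 6 + 21 + 0 = 49 transitive triples.
Total triples C(8,3) = 56, so cyclic triples = 56 − 49 = 7.

7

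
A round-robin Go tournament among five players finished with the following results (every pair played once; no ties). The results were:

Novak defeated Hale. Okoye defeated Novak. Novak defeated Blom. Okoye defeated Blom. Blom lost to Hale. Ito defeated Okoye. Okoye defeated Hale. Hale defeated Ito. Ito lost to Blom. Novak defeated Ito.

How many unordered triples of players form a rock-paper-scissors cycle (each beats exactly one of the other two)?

3

Of the C(5,3) = 10 triples, the cyclic ones are: {Novak, Okoye, Ito}; {Okoye, Ito, Blom}; {Okoye, Ito, Hale}.
That is 3.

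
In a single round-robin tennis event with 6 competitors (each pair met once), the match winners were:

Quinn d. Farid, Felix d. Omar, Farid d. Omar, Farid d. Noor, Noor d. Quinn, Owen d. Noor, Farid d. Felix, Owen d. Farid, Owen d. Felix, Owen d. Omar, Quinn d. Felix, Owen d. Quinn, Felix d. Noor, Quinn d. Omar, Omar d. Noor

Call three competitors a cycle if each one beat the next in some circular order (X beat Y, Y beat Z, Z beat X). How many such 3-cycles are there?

3

Of the C(6,3) = 20 triples, the cyclic ones are: {Omar, Noor, Quinn}; {Felix, Noor, Quinn}; {Farid, Noor, Quinn}.
That is 3.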